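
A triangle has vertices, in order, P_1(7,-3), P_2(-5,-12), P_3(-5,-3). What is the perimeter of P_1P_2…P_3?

36

|P_1P_2| = √((-12)² + (-9)²) = √225 = 15
|P_2P_3| = √((0)² + (9)²) = √81 = 9
|P_3P_1| = √((12)² + (0)²) = √144 = 12
Perimeter = 15 + 9 + 12 = 36.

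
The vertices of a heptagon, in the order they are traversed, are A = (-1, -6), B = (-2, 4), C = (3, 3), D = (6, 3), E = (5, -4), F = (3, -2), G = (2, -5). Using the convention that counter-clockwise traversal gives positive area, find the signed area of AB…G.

-54

Apply the surveyor's formula: 2A = Σ (x_i·y_{i+1} − x_{i+1}·y_i), indices taken mod 7.
A→B: (-1)(4) − (-2)(-6) = -16
B→C: (-2)(3) − (3)(4) = -18
C→D: (3)(3) − (6)(3) = -9
D→E: (6)(-4) − (5)(3) = -39
E→F: (5)(-2) − (3)(-4) = 2
F→G: (3)(-5) − (2)(-2) = -11
G→A: (2)(-6) − (-1)(-5) = -17
Σ = -108
Signed area = Σ/2 = -54 (negative ⇒ clockwise traversal).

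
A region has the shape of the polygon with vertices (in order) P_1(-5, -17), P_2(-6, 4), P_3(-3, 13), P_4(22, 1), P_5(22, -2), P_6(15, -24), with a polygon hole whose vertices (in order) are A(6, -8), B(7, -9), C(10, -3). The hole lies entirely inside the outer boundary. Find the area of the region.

703.5

Outer boundary:
Σ = (-122) + (-66) + (-289) + (-66) + (-498) + (-375) = -1416
Area = |Σ|/2 = 708.
Hole:
Σ = (2) + (69) + (-62) = 9
Area = |Σ|/2 = 4.5.
Net area = 708 − 4.5 = 703.5.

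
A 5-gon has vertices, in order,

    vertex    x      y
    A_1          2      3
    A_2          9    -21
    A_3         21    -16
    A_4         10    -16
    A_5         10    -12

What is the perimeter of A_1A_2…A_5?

|A_1A_2| = √((7)² + (-24)²) = √625 = 25
|A_2A_3| = √((12)² + (5)²) = √169 = 13
|A_3A_4| = √((-11)² + (0)²) = √121 = 11
|A_4A_5| = √((0)² + (4)²) = √16 = 4
|A_5A_1| = √((-8)² + (15)²) = √289 = 17
Perimeter = 25 + 13 + 11 + 4 + 17 = 70.

70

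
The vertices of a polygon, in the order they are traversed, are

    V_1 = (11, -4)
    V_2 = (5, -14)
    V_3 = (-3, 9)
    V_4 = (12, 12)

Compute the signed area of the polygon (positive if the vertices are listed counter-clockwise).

-227.5

Cross-terms: -134, 3, -144, -180  ⇒  Σ = -455
Signed area = Σ/2 = -227.5 (negative ⇒ clockwise traversal).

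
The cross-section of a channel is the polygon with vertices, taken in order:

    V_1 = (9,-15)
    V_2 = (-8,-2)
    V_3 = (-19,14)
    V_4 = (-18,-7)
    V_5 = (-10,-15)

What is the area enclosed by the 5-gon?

291

Apply the shoelace formula: 2A = Σ (x_i·y_{i+1} − x_{i+1}·y_i), indices taken mod 5.
Σ = (-138) + (-150) + (385) + (200) + (285) = 582
Area = |Σ|/2 = 291.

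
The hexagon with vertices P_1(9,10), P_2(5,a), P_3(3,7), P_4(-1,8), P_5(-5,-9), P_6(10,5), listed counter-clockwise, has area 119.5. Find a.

9

Write out the shoelace sum; only the two edges meeting at P_2 involve a:
2·Area = [(9·a − 5·10) + (5·7 − 3·a)] + 200
       = 6·a + 185 = 239
⇒ a = 9.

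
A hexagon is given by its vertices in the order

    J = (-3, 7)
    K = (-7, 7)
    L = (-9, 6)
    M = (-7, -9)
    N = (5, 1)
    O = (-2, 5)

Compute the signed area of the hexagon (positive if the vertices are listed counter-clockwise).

Σ = (28) + (21) + (123) + (38) + (27) + (1) = 238
Signed area = Σ/2 = 119 (positive ⇒ counter-clockwise traversal).

119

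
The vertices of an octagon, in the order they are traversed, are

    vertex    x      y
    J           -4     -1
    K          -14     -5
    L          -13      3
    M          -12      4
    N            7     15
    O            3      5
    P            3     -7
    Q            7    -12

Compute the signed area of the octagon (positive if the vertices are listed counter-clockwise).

-206.5

Apply Gauss's area formula: 2A = Σ (x_i·y_{i+1} − x_{i+1}·y_i), indices taken mod 8.
Σ = (6) + (-107) + (-16) + (-208) + (-10) + (-36) + (13) + (-55) = -413
Signed area = Σ/2 = -206.5 (negative ⇒ clockwise traversal).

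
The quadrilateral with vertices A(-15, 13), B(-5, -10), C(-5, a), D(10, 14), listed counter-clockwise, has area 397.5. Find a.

-24

The doubled signed area Σ (x_i y_{i+1} − x_{i+1} y_i) is linear in a.
With a=0 it equals 435; the coefficient of a is -15 (from the two edges through C).
So -15·a + 435 = 2·397.5 = 795 ⇒ a = -24.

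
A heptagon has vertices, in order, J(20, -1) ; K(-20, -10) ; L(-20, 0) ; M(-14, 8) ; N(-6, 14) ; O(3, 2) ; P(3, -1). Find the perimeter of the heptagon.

106

|JK| = √((-40)² + (-9)²) = √1681 = 41
|KL| = √((0)² + (10)²) = √100 = 10
|LM| = √((6)² + (8)²) = √100 = 10
|MN| = √((8)² + (6)²) = √100 = 10
|NO| = √((9)² + (-12)²) = √225 = 15
|OP| = √((0)² + (-3)²) = √9 = 3
|PJ| = √((17)² + (0)²) = √289 = 17
Perimeter = 41 + 10 + 10 + 10 + 15 + 3 + 17 = 106.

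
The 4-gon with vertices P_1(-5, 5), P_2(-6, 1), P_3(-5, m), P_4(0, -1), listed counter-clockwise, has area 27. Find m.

Write out the shoelace sum; only the two edges meeting at P_3 involve m:
2·Area = [((-6)·m − (-5)·1) + ((-5)·(-1) − 0·m)] + 20
       = -6·m + 30 = 54
⇒ m = -4.

-4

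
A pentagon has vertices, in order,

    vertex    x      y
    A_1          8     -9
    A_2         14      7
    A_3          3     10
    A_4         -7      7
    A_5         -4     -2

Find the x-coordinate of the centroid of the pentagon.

601/162

Apply the shoelace (surveyor's) formula. First the cross-terms c_i = x_i·y_{i+1} − x_{i+1}·y_i:
  182, 119, 91, 42, 52  ⇒  2A = 486, A = 243.
Then Σ (x_i + x_{i+1})·c_i = 5409, so x̄ = 5409 / (6·243) = 601/162.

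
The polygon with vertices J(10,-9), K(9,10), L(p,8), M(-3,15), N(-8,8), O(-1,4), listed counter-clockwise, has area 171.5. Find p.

Write out the shoelace sum; only the two edges meeting at L involve p:
2·Area = [(9·8 − p·10) + (p·15 − (-3)·8)] + 222
       = 5·p + 318 = 343
⇒ p = 5.

5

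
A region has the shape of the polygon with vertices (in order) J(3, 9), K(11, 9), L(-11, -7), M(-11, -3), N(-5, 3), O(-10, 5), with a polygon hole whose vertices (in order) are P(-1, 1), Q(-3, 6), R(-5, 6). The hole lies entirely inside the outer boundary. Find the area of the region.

116

Outer boundary:
Apply the surveyor's formula: 2A = Σ (x_i·y_{i+1} − x_{i+1}·y_i), indices taken mod 6.
Cross-terms: -72, 22, -44, -48, 5, -105  ⇒  Σ = -242
Area = |Σ|/2 = 121.
Hole:
Cross-terms: -3, 12, 1  ⇒  Σ = 10
Area = |Σ|/2 = 5.
Net area = 121 − 5 = 116.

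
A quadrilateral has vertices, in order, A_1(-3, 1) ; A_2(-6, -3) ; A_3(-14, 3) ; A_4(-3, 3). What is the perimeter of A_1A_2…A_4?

28

|A_1A_2| = √((-3)² + (-4)²) = √25 = 5
|A_2A_3| = √((-8)² + (6)²) = √100 = 10
|A_3A_4| = √((11)² + (0)²) = √121 = 11
|A_4A_1| = √((0)² + (-2)²) = √4 = 2
Perimeter = 5 + 10 + 11 + 2 = 28.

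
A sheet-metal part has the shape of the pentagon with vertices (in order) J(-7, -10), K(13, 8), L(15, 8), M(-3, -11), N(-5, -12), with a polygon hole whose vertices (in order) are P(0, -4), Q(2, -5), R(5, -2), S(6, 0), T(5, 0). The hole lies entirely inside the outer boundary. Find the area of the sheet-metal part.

Outer boundary:
J→K: (-7)(8) − (13)(-10) = 74
K→L: (13)(8) − (15)(8) = -16
L→M: (15)(-11) − (-3)(8) = -141
M→N: (-3)(-12) − (-5)(-11) = -19
N→J: (-5)(-10) − (-7)(-12) = -34
Σ = -136
Area = |Σ|/2 = 68.
Hole:
Apply Gauss's area formula: 2A = Σ (x_i·y_{i+1} − x_{i+1}·y_i), indices taken mod 5.
Σ = (8) + (21) + (12) + (0) + (-20) = 21
Area = |Σ|/2 = 10.5.
Net area = 68 − 10.5 = 57.5.

57.5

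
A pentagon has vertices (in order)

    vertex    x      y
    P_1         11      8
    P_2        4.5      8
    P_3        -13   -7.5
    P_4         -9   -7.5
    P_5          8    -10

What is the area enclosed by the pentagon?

Apply the shoelace (surveyor's) formula: 2A = Σ (x_i·y_{i+1} − x_{i+1}·y_i), indices taken mod 5.
P_1→P_2: (11)(8) − (4.5)(8) = 52
P_2→P_3: (4.5)(-7.5) − (-13)(8) = 70.25
P_3→P_4: (-13)(-7.5) − (-9)(-7.5) = 30
P_4→P_5: (-9)(-10) − (8)(-7.5) = 150
P_5→P_1: (8)(8) − (11)(-10) = 174
Σ = 476.25
Area = |Σ|/2 = 238.125.

238.125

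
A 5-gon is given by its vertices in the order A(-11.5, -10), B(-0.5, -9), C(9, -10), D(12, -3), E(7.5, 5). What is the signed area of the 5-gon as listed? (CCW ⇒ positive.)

171.25

Σ = (98.5) + (86) + (93) + (82.5) + (-17.5) = 342.5
Signed area = Σ/2 = 171.25 (positive ⇒ counter-clockwise traversal).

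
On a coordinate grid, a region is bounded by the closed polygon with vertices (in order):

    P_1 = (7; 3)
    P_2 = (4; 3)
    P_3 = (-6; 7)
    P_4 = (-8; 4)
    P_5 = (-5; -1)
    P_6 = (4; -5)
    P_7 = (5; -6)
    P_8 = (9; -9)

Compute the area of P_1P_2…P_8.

122

Apply the shoelace (surveyor's) formula: 2A = Σ (x_i·y_{i+1} − x_{i+1}·y_i), indices taken mod 8.
P_1→P_2: (7)(3) − (4)(3) = 9
P_2→P_3: (4)(7) − (-6)(3) = 46
P_3→P_4: (-6)(4) − (-8)(7) = 32
P_4→P_5: (-8)(-1) − (-5)(4) = 28
P_5→P_6: (-5)(-5) − (4)(-1) = 29
P_6→P_7: (4)(-6) − (5)(-5) = 1
P_7→P_8: (5)(-9) − (9)(-6) = 9
P_8→P_1: (9)(3) − (7)(-9) = 90
Σ = 244
Area = |Σ|/2 = 122.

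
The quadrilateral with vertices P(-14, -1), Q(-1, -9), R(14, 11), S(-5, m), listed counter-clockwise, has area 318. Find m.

12

Write out the shoelace sum; only the two edges meeting at S involve m:
2·Area = [(14·m − (-5)·11) + ((-5)·(-1) − (-14)·m)] + 240
       = 28·m + 300 = 636
⇒ m = 12.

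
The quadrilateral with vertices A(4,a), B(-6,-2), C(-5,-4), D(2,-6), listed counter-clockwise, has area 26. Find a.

The doubled signed area Σ (x_i y_{i+1} − x_{i+1} y_i) is linear in a.
With a=0 it equals 68; the coefficient of a is 8 (from the two edges through A).
So 8·a + 68 = 2·26 = 52 ⇒ a = -2.

-2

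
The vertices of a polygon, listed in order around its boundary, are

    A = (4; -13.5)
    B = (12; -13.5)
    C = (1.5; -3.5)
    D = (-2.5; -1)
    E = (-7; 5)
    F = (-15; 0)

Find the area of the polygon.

167

Apply the shoelace formula: 2A = Σ (x_i·y_{i+1} − x_{i+1}·y_i), indices taken mod 6.
Σ = (108) + (-21.75) + (-10.25) + (-19.5) + (75) + (202.5) = 334
Area = |Σ|/2 = 167.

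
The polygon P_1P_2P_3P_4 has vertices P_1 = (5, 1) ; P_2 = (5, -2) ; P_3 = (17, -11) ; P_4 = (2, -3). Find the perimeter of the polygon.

|P_1P_2| = √((0)² + (-3)²) = √9 = 3
|P_2P_3| = √((12)² + (-9)²) = √225 = 15
|P_3P_4| = √((-15)² + (8)²) = √289 = 17
|P_4P_1| = √((3)² + (4)²) = √25 = 5
Perimeter = 3 + 15 + 17 + 5 = 40.

40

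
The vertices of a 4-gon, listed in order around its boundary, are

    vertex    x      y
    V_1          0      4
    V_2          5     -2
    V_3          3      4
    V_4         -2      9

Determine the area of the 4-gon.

Apply Gauss's area formula: 2A = Σ (x_i·y_{i+1} − x_{i+1}·y_i), indices taken mod 4.
Σ = (-20) + (26) + (35) + (-8) = 33
Area = |Σ|/2 = 16.5.

16.5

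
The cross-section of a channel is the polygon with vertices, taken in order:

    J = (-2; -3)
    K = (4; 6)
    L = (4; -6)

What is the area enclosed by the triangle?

36

Apply the shoelace formula: 2A = Σ (x_i·y_{i+1} − x_{i+1}·y_i), indices taken mod 3.
J→K: (-2)(6) − (4)(-3) = 0
K→L: (4)(-6) − (4)(6) = -48
L→J: (4)(-3) − (-2)(-6) = -24
Σ = -72
Area = |Σ|/2 = 36.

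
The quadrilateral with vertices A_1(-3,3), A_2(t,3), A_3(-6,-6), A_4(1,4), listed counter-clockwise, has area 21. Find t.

-4

The doubled signed area Σ (x_i y_{i+1} − x_{i+1} y_i) is linear in t.
With t=0 it equals 6; the coefficient of t is -9 (from the two edges through A_2).
So -9·t + 6 = 2·21 = 42 ⇒ t = -4.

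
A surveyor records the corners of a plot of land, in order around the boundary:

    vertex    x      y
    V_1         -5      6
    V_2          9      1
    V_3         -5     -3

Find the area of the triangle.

63

Σ = (-59) + (-22) + (-45) = -126
Area = |Σ|/2 = 63.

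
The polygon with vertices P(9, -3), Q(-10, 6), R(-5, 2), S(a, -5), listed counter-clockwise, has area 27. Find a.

The doubled signed area Σ (x_i y_{i+1} − x_{i+1} y_i) is linear in a.
With a=0 it equals 104; the coefficient of a is -5 (from the two edges through S).
So -5·a + 104 = 2·27 = 54 ⇒ a = 10.

10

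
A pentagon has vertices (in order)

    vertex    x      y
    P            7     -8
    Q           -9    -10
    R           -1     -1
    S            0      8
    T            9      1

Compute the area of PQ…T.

Apply Gauss's area formula: 2A = Σ (x_i·y_{i+1} − x_{i+1}·y_i), indices taken mod 5.
Σ = (-142) + (-1) + (-8) + (-72) + (-79) = -302
Area = |Σ|/2 = 151.

151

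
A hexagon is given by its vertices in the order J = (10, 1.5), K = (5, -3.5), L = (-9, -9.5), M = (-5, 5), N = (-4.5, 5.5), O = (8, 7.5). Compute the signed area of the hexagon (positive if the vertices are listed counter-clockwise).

Apply the shoelace (surveyor's) formula: 2A = Σ (x_i·y_{i+1} − x_{i+1}·y_i), indices taken mod 6.
Σ = (-42.5) + (-79) + (-92.5) + (-5) + (-77.75) + (-63) = -359.75
Signed area = Σ/2 = -179.875 (negative ⇒ clockwise traversal).

-179.875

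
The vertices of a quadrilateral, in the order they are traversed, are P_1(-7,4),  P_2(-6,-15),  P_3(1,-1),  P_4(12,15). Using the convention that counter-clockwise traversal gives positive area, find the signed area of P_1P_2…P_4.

Cross-terms: 129, 21, 27, 153  ⇒  Σ = 330
Signed area = Σ/2 = 165 (positive ⇒ counter-clockwise traversal).

165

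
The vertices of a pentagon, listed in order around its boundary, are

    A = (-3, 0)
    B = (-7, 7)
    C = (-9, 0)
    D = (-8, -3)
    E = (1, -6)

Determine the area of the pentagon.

Apply the surveyor's formula: 2A = Σ (x_i·y_{i+1} − x_{i+1}·y_i), indices taken mod 5.
A→B: (-3)(7) − (-7)(0) = -21
B→C: (-7)(0) − (-9)(7) = 63
C→D: (-9)(-3) − (-8)(0) = 27
D→E: (-8)(-6) − (1)(-3) = 51
E→A: (1)(0) − (-3)(-6) = -18
Σ = 102
Area = |Σ|/2 = 51.

51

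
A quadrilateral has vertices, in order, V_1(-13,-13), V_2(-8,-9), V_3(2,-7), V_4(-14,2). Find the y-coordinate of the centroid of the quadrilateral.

Apply the shoelace formula. First the cross-terms c_i = x_i·y_{i+1} − x_{i+1}·y_i:
  13, 74, -94, 208  ⇒  2A = 201, A = 100.5.
Then Σ (y_i + y_{i+1})·c_i = -3288, so ȳ = -3288 / (6·100.5) = -1096/201.

-1096/201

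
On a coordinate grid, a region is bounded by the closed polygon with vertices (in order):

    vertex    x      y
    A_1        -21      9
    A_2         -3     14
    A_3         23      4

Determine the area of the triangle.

155

Σ = (-267) + (-334) + (291) = -310
Area = |Σ|/2 = 155.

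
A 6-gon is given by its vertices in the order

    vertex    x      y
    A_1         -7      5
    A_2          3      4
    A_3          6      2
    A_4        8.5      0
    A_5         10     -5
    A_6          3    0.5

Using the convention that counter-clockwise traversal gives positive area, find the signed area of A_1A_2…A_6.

-41

A_1→A_2: (-7)(4) − (3)(5) = -43
A_2→A_3: (3)(2) − (6)(4) = -18
A_3→A_4: (6)(0) − (8.5)(2) = -17
A_4→A_5: (8.5)(-5) − (10)(0) = -42.5
A_5→A_6: (10)(0.5) − (3)(-5) = 20
A_6→A_1: (3)(5) − (-7)(0.5) = 18.5
Σ = -82
Signed area = Σ/2 = -41 (negative ⇒ clockwise traversal).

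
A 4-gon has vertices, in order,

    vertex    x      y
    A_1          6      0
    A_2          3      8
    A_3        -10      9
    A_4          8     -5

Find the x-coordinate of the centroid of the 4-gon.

49/163

Apply the surveyor's formula. First the cross-terms c_i = x_i·y_{i+1} − x_{i+1}·y_i:
  48, 107, -22, 30  ⇒  2A = 163, A = 81.5.
Then Σ (x_i + x_{i+1})·c_i = 147, so x̄ = 147 / (6·81.5) = 49/163.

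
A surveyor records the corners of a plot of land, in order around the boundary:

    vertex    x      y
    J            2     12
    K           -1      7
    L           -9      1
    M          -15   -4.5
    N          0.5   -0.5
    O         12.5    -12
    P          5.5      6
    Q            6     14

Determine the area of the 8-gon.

189.75

J→K: (2)(7) − (-1)(12) = 26
K→L: (-1)(1) − (-9)(7) = 62
L→M: (-9)(-4.5) − (-15)(1) = 55.5
M→N: (-15)(-0.5) − (0.5)(-4.5) = 9.75
N→O: (0.5)(-12) − (12.5)(-0.5) = 0.25
O→P: (12.5)(6) − (5.5)(-12) = 141
P→Q: (5.5)(14) − (6)(6) = 41
Q→J: (6)(12) − (2)(14) = 44
Σ = 379.5
Area = |Σ|/2 = 189.75.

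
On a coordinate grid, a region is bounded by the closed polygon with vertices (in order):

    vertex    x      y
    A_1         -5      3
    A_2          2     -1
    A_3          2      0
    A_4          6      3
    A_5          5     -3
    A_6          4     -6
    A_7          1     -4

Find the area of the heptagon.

Apply the shoelace (surveyor's) formula: 2A = Σ (x_i·y_{i+1} − x_{i+1}·y_i), indices taken mod 7.
Σ = (-1) + (2) + (6) + (-33) + (-18) + (-10) + (-17) = -71
Area = |Σ|/2 = 35.5.

35.5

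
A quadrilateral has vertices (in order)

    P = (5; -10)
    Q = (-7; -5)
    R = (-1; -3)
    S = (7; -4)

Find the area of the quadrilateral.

Σ = (-95) + (16) + (25) + (-50) = -104
Area = |Σ|/2 = 52.

52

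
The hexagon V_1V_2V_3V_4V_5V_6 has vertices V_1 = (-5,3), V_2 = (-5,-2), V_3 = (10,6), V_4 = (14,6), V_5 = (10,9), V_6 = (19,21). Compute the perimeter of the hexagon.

76

|V_1V_2| = √((0)² + (-5)²) = √25 = 5
|V_2V_3| = √((15)² + (8)²) = √289 = 17
|V_3V_4| = √((4)² + (0)²) = √16 = 4
|V_4V_5| = √((-4)² + (3)²) = √25 = 5
|V_5V_6| = √((9)² + (12)²) = √225 = 15
|V_6V_1| = √((-24)² + (-18)²) = √900 = 30
Perimeter = 5 + 17 + 4 + 5 + 15 + 30 = 76.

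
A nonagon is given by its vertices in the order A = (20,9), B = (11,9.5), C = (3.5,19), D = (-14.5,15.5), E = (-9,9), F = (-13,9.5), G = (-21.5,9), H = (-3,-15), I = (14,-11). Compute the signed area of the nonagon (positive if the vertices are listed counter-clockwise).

Apply the shoelace formula: 2A = Σ (x_i·y_{i+1} − x_{i+1}·y_i), indices taken mod 9.
Σ = (91) + (175.75) + (329.75) + (9) + (31.5) + (87.25) + (349.5) + (243) + (346) = 1662.75
Signed area = Σ/2 = 831.375 (positive ⇒ counter-clockwise traversal).

831.375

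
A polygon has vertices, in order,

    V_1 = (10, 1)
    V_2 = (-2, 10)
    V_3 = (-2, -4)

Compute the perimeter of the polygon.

|V_1V_2| = √((-12)² + (9)²) = √225 = 15
|V_2V_3| = √((0)² + (-14)²) = √196 = 14
|V_3V_1| = √((12)² + (5)²) = √169 = 13
Perimeter = 15 + 14 + 13 = 42.

42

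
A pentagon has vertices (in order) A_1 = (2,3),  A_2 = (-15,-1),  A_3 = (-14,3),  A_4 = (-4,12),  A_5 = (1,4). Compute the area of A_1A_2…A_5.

102.5

Σ = (43) + (-59) + (-156) + (-28) + (-5) = -205
Area = |Σ|/2 = 102.5.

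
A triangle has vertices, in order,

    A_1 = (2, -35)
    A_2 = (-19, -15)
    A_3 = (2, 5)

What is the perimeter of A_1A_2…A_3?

|A_1A_2| = √((-21)² + (20)²) = √841 = 29
|A_2A_3| = √((21)² + (20)²) = √841 = 29
|A_3A_1| = √((0)² + (-40)²) = √1600 = 40
Perimeter = 29 + 29 + 40 = 98.

98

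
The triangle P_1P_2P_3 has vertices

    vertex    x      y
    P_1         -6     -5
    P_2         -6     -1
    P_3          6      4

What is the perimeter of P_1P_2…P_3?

|P_1P_2| = √((0)² + (4)²) = √16 = 4
|P_2P_3| = √((12)² + (5)²) = √169 = 13
|P_3P_1| = √((-12)² + (-9)²) = √225 = 15
Perimeter = 4 + 13 + 15 = 32.

32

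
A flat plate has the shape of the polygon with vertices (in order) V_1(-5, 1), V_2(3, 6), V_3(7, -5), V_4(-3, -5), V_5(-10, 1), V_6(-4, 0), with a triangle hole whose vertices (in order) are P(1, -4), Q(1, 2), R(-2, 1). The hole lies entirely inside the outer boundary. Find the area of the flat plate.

Outer boundary:
Apply the shoelace formula: 2A = Σ (x_i·y_{i+1} − x_{i+1}·y_i), indices taken mod 6.
V_1→V_2: (-5)(6) − (3)(1) = -33
V_2→V_3: (3)(-5) − (7)(6) = -57
V_3→V_4: (7)(-5) − (-3)(-5) = -50
V_4→V_5: (-3)(1) − (-10)(-5) = -53
V_5→V_6: (-10)(0) − (-4)(1) = 4
V_6→V_1: (-4)(1) − (-5)(0) = -4
Σ = -193
Area = |Σ|/2 = 96.5.
Hole:
Σ = (6) + (5) + (7) = 18
Area = |Σ|/2 = 9.
Net area = 96.5 − 9 = 87.5.

87.5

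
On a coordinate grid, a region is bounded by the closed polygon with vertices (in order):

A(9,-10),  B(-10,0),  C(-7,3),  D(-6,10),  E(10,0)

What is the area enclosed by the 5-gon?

Σ = (-100) + (-30) + (-52) + (-100) + (-100) = -382
Area = |Σ|/2 = 191.

191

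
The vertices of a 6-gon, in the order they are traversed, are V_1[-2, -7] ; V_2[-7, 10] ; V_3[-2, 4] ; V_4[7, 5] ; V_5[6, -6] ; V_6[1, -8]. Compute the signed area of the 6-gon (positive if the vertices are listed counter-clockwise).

Apply the shoelace (surveyor's) formula: 2A = Σ (x_i·y_{i+1} − x_{i+1}·y_i), indices taken mod 6.
V_1→V_2: (-2)(10) − (-7)(-7) = -69
V_2→V_3: (-7)(4) − (-2)(10) = -8
V_3→V_4: (-2)(5) − (7)(4) = -38
V_4→V_5: (7)(-6) − (6)(5) = -72
V_5→V_6: (6)(-8) − (1)(-6) = -42
V_6→V_1: (1)(-7) − (-2)(-8) = -23
Σ = -252
Signed area = Σ/2 = -126 (negative ⇒ clockwise traversal).

-126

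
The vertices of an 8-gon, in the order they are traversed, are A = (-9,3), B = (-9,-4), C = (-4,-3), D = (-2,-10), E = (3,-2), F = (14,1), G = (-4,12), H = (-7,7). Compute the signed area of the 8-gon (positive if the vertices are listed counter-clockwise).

Apply the shoelace formula: 2A = Σ (x_i·y_{i+1} − x_{i+1}·y_i), indices taken mod 8.
Cross-terms: 63, 11, 34, 34, 31, 172, 56, 42  ⇒  Σ = 443
Signed area = Σ/2 = 221.5 (positive ⇒ counter-clockwise traversal).

221.5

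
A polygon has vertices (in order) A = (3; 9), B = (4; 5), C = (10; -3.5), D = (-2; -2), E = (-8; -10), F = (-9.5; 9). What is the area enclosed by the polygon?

193.75

A→B: (3)(5) − (4)(9) = -21
B→C: (4)(-3.5) − (10)(5) = -64
C→D: (10)(-2) − (-2)(-3.5) = -27
D→E: (-2)(-10) − (-8)(-2) = 4
E→F: (-8)(9) − (-9.5)(-10) = -167
F→A: (-9.5)(9) − (3)(9) = -112.5
Σ = -387.5
Area = |Σ|/2 = 193.75.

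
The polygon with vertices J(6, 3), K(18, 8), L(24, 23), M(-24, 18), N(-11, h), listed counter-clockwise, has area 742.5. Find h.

Write out the shoelace sum; only the two edges meeting at N involve h:
2·Area = [((-24)·h − (-11)·18) + ((-11)·3 − 6·h)] + 1200
       = -30·h + 1365 = 1485
⇒ h = -4.

-4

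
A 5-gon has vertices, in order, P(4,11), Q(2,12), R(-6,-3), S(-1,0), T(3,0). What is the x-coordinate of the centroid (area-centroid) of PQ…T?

Apply the shoelace formula. First the cross-terms c_i = x_i·y_{i+1} − x_{i+1}·y_i:
  26, 66, -3, 0, 33  ⇒  2A = 122, A = 61.
Then Σ (x_i + x_{i+1})·c_i = 144, so x̄ = 144 / (6·61) = 24/61.

24/61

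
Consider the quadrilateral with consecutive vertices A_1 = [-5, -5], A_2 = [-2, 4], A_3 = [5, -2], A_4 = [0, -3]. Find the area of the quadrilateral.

Apply Gauss's area formula: 2A = Σ (x_i·y_{i+1} − x_{i+1}·y_i), indices taken mod 4.
Σ = (-30) + (-16) + (-15) + (-15) = -76
Area = |Σ|/2 = 38.

38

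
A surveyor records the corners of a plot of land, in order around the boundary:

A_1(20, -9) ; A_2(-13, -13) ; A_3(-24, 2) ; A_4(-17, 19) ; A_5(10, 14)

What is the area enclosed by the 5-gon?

Apply Gauss's area formula: 2A = Σ (x_i·y_{i+1} − x_{i+1}·y_i), indices taken mod 5.
Σ = (-377) + (-338) + (-422) + (-428) + (-370) = -1935
Area = |Σ|/2 = 967.5.

967.5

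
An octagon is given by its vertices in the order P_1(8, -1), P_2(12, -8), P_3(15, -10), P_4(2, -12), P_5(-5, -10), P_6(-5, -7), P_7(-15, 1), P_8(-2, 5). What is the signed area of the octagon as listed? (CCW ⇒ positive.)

Apply the surveyor's formula: 2A = Σ (x_i·y_{i+1} − x_{i+1}·y_i), indices taken mod 8.
P_1→P_2: (8)(-8) − (12)(-1) = -52
P_2→P_3: (12)(-10) − (15)(-8) = 0
P_3→P_4: (15)(-12) − (2)(-10) = -160
P_4→P_5: (2)(-10) − (-5)(-12) = -80
P_5→P_6: (-5)(-7) − (-5)(-10) = -15
P_6→P_7: (-5)(1) − (-15)(-7) = -110
P_7→P_8: (-15)(5) − (-2)(1) = -73
P_8→P_1: (-2)(-1) − (8)(5) = -38
Σ = -528
Signed area = Σ/2 = -264 (negative ⇒ clockwise traversal).

-264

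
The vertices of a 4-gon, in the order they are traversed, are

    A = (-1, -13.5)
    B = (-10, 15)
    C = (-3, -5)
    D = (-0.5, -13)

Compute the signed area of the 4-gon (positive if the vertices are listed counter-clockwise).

-12.375

Apply the shoelace (surveyor's) formula: 2A = Σ (x_i·y_{i+1} − x_{i+1}·y_i), indices taken mod 4.
Σ = (-150) + (95) + (36.5) + (-6.25) = -24.75
Signed area = Σ/2 = -12.375 (negative ⇒ clockwise traversal).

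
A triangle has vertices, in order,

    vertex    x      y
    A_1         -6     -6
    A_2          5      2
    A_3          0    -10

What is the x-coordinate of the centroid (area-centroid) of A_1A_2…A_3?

Apply the shoelace (surveyor's) formula. First the cross-terms c_i = x_i·y_{i+1} − x_{i+1}·y_i:
  18, -50, -60  ⇒  2A = -92, A = -46.
Then Σ (x_i + x_{i+1})·c_i = 92, so x̄ = 92 / (6·(-46)) = -1/3.

-1/3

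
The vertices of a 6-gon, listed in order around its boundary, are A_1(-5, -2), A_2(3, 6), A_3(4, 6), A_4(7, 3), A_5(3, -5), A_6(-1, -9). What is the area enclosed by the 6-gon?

89.5

A_1→A_2: (-5)(6) − (3)(-2) = -24
A_2→A_3: (3)(6) − (4)(6) = -6
A_3→A_4: (4)(3) − (7)(6) = -30
A_4→A_5: (7)(-5) − (3)(3) = -44
A_5→A_6: (3)(-9) − (-1)(-5) = -32
A_6→A_1: (-1)(-2) − (-5)(-9) = -43
Σ = -179
Area = |Σ|/2 = 89.5.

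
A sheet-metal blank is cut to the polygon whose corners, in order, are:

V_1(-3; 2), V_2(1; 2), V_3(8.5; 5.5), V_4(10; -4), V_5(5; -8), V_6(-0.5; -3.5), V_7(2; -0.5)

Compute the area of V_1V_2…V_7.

90.125

Apply the surveyor's formula: 2A = Σ (x_i·y_{i+1} − x_{i+1}·y_i), indices taken mod 7.
Cross-terms: -8, -11.5, -89, -60, -21.5, 7.25, 2.5  ⇒  Σ = -180.25
Area = |Σ|/2 = 90.125.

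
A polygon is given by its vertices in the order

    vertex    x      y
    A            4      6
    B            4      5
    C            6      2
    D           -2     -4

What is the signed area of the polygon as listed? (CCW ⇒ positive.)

-21

Σ = (-4) + (-22) + (-20) + (4) = -42
Signed area = Σ/2 = -21 (negative ⇒ clockwise traversal).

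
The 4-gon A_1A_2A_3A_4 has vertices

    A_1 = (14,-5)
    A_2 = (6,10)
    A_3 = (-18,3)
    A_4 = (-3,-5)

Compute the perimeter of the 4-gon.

76

|A_1A_2| = √((-8)² + (15)²) = √289 = 17
|A_2A_3| = √((-24)² + (-7)²) = √625 = 25
|A_3A_4| = √((15)² + (-8)²) = √289 = 17
|A_4A_1| = √((17)² + (0)²) = √289 = 17
Perimeter = 17 + 25 + 17 + 17 = 76.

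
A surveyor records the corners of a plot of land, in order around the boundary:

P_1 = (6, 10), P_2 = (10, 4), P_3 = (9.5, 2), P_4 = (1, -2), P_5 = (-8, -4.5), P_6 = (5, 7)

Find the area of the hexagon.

Cross-terms: -76, -18, -21, -20.5, -33.5, 8  ⇒  Σ = -161
Area = |Σ|/2 = 80.5.

80.5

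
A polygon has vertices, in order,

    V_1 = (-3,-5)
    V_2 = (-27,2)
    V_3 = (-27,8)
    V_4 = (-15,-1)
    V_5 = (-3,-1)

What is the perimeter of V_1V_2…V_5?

|V_1V_2| = √((-24)² + (7)²) = √625 = 25
|V_2V_3| = √((0)² + (6)²) = √36 = 6
|V_3V_4| = √((12)² + (-9)²) = √225 = 15
|V_4V_5| = √((12)² + (0)²) = √144 = 12
|V_5V_1| = √((0)² + (-4)²) = √16 = 4
Perimeter = 25 + 6 + 15 + 12 + 4 = 62.

62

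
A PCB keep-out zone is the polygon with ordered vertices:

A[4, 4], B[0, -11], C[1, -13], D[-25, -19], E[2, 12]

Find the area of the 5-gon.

339.5

Σ = (-44) + (11) + (-344) + (-262) + (-40) = -679
Area = |Σ|/2 = 339.5.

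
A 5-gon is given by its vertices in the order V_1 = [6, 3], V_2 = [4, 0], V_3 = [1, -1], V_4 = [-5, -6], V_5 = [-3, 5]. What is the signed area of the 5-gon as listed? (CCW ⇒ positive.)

-54.5

Apply Gauss's area formula: 2A = Σ (x_i·y_{i+1} − x_{i+1}·y_i), indices taken mod 5.
Σ = (-12) + (-4) + (-11) + (-43) + (-39) = -109
Signed area = Σ/2 = -54.5 (negative ⇒ clockwise traversal).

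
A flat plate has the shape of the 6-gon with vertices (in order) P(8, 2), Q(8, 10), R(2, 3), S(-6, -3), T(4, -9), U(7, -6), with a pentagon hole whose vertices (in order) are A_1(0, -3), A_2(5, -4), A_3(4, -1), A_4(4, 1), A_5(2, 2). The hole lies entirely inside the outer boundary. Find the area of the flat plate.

106.5

Outer boundary:
Apply the shoelace formula: 2A = Σ (x_i·y_{i+1} − x_{i+1}·y_i), indices taken mod 6.
Σ = (64) + (4) + (12) + (66) + (39) + (62) = 247
Area = |Σ|/2 = 123.5.
Hole:
Apply Gauss's area formula: 2A = Σ (x_i·y_{i+1} − x_{i+1}·y_i), indices taken mod 5.
Cross-terms: 15, 11, 8, 6, -6  ⇒  Σ = 34
Area = |Σ|/2 = 17.
Net area = 123.5 − 17 = 106.5.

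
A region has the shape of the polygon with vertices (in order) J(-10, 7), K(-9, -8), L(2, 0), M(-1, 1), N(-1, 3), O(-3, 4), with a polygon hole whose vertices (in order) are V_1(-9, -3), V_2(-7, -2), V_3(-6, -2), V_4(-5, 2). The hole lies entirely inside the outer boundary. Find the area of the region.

Outer boundary:
Apply the surveyor's formula: 2A = Σ (x_i·y_{i+1} − x_{i+1}·y_i), indices taken mod 6.
Σ = (143) + (16) + (2) + (-2) + (5) + (19) = 183
Area = |Σ|/2 = 91.5.
Hole:
Apply Gauss's area formula: 2A = Σ (x_i·y_{i+1} − x_{i+1}·y_i), indices taken mod 4.
V_1→V_2: (-9)(-2) − (-7)(-3) = -3
V_2→V_3: (-7)(-2) − (-6)(-2) = 2
V_3→V_4: (-6)(2) − (-5)(-2) = -22
V_4→V_1: (-5)(-3) − (-9)(2) = 33
Σ = 10
Area = |Σ|/2 = 5.
Net area = 91.5 − 5 = 86.5.

86.5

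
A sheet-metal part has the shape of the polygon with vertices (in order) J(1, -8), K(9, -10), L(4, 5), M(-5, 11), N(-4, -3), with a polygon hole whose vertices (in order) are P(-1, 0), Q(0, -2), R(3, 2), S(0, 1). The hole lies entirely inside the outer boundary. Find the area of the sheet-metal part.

Outer boundary:
Apply the surveyor's formula: 2A = Σ (x_i·y_{i+1} − x_{i+1}·y_i), indices taken mod 5.
Σ = (62) + (85) + (69) + (59) + (35) = 310
Area = |Σ|/2 = 155.
Hole:
Apply Gauss's area formula: 2A = Σ (x_i·y_{i+1} − x_{i+1}·y_i), indices taken mod 4.
Cross-terms: 2, 6, 3, 1  ⇒  Σ = 12
Area = |Σ|/2 = 6.
Net area = 155 − 6 = 149.

149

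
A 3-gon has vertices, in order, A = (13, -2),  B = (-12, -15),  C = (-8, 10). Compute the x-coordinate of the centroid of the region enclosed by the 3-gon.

-7/3

Apply the surveyor's formula. First the cross-terms c_i = x_i·y_{i+1} − x_{i+1}·y_i:
  -219, -240, -114  ⇒  2A = -573, A = -286.5.
Then Σ (x_i + x_{i+1})·c_i = 4011, so x̄ = 4011 / (6·(-286.5)) = -7/3.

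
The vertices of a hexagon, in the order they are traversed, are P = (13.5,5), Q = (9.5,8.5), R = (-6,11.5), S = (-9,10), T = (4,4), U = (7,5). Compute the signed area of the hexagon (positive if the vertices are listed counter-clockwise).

P→Q: (13.5)(8.5) − (9.5)(5) = 67.25
Q→R: (9.5)(11.5) − (-6)(8.5) = 160.25
R→S: (-6)(10) − (-9)(11.5) = 43.5
S→T: (-9)(4) − (4)(10) = -76
T→U: (4)(5) − (7)(4) = -8
U→P: (7)(5) − (13.5)(5) = -32.5
Σ = 154.5
Signed area = Σ/2 = 77.25 (positive ⇒ counter-clockwise traversal).

77.25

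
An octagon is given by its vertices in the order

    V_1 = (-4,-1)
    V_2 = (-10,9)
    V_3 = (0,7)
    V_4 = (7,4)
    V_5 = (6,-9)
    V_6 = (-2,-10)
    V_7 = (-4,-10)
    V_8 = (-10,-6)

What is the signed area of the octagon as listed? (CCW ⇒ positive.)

Cross-terms: -46, -70, -49, -87, -78, -20, -76, -14  ⇒  Σ = -440
Signed area = Σ/2 = -220 (negative ⇒ clockwise traversal).

-220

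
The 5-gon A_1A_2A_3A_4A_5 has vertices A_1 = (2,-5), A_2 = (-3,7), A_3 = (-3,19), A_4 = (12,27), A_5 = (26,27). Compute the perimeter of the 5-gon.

|A_1A_2| = √((-5)² + (12)²) = √169 = 13
|A_2A_3| = √((0)² + (12)²) = √144 = 12
|A_3A_4| = √((15)² + (8)²) = √289 = 17
|A_4A_5| = √((14)² + (0)²) = √196 = 14
|A_5A_1| = √((-24)² + (-32)²) = √1600 = 40
Perimeter = 13 + 12 + 17 + 14 + 40 = 96.

96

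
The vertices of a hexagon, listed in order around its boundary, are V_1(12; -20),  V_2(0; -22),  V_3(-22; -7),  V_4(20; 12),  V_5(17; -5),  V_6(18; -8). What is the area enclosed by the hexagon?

Apply the surveyor's formula: 2A = Σ (x_i·y_{i+1} − x_{i+1}·y_i), indices taken mod 6.
V_1→V_2: (12)(-22) − (0)(-20) = -264
V_2→V_3: (0)(-7) − (-22)(-22) = -484
V_3→V_4: (-22)(12) − (20)(-7) = -124
V_4→V_5: (20)(-5) − (17)(12) = -304
V_5→V_6: (17)(-8) − (18)(-5) = -46
V_6→V_1: (18)(-20) − (12)(-8) = -264
Σ = -1486
Area = |Σ|/2 = 743.

743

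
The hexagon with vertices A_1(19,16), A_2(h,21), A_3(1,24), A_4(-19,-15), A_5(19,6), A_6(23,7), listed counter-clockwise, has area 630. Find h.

5

The doubled signed area Σ (x_i y_{i+1} − x_{i+1} y_i) is linear in h.
With h=0 it equals 1220; the coefficient of h is 8 (from the two edges through A_2).
So 8·h + 1220 = 2·630 = 1260 ⇒ h = 5.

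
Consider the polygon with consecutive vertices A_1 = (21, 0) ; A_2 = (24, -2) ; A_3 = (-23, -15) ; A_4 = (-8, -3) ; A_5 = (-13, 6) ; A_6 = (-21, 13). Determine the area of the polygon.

451

Apply Gauss's area formula: 2A = Σ (x_i·y_{i+1} − x_{i+1}·y_i), indices taken mod 6.
A_1→A_2: (21)(-2) − (24)(0) = -42
A_2→A_3: (24)(-15) − (-23)(-2) = -406
A_3→A_4: (-23)(-3) − (-8)(-15) = -51
A_4→A_5: (-8)(6) − (-13)(-3) = -87
A_5→A_6: (-13)(13) − (-21)(6) = -43
A_6→A_1: (-21)(0) − (21)(13) = -273
Σ = -902
Area = |Σ|/2 = 451.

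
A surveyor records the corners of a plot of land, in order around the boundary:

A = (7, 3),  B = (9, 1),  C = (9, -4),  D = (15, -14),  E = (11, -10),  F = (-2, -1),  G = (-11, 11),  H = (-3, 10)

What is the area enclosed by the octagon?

Σ = (-20) + (-45) + (-66) + (4) + (-31) + (-33) + (-77) + (-79) = -347
Area = |Σ|/2 = 173.5.

173.5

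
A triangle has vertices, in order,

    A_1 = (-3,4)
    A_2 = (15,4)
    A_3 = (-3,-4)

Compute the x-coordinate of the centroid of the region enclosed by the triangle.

3

Apply the shoelace (surveyor's) formula. First the cross-terms c_i = x_i·y_{i+1} − x_{i+1}·y_i:
  -72, -48, -24  ⇒  2A = -144, A = -72.
Then Σ (x_i + x_{i+1})·c_i = -1296, so x̄ = -1296 / (6·(-72)) = 3.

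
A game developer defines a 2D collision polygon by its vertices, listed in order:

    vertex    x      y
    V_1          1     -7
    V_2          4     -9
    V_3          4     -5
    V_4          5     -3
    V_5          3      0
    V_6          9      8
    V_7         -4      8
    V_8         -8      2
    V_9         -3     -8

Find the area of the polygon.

170

Apply the shoelace formula: 2A = Σ (x_i·y_{i+1} − x_{i+1}·y_i), indices taken mod 9.
V_1→V_2: (1)(-9) − (4)(-7) = 19
V_2→V_3: (4)(-5) − (4)(-9) = 16
V_3→V_4: (4)(-3) − (5)(-5) = 13
V_4→V_5: (5)(0) − (3)(-3) = 9
V_5→V_6: (3)(8) − (9)(0) = 24
V_6→V_7: (9)(8) − (-4)(8) = 104
V_7→V_8: (-4)(2) − (-8)(8) = 56
V_8→V_9: (-8)(-8) − (-3)(2) = 70
V_9→V_1: (-3)(-7) − (1)(-8) = 29
Σ = 340
Area = |Σ|/2 = 170.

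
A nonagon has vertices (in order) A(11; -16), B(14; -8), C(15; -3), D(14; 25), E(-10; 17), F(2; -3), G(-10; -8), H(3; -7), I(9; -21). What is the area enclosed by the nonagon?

Σ = (136) + (78) + (417) + (488) + (-4) + (-46) + (94) + (0) + (87) = 1250
Area = |Σ|/2 = 625.

625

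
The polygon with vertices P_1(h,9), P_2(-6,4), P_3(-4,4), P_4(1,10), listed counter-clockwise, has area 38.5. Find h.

-11

The doubled signed area Σ (x_i y_{i+1} − x_{i+1} y_i) is linear in h.
With h=0 it equals 11; the coefficient of h is -6 (from the two edges through P_1).
So -6·h + 11 = 2·38.5 = 77 ⇒ h = -11.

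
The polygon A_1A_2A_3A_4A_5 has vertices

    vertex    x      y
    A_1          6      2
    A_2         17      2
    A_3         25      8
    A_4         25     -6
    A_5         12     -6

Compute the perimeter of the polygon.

58

|A_1A_2| = √((11)² + (0)²) = √121 = 11
|A_2A_3| = √((8)² + (6)²) = √100 = 10
|A_3A_4| = √((0)² + (-14)²) = √196 = 14
|A_4A_5| = √((-13)² + (0)²) = √169 = 13
|A_5A_1| = √((-6)² + (8)²) = √100 = 10
Perimeter = 11 + 10 + 14 + 13 + 10 = 58.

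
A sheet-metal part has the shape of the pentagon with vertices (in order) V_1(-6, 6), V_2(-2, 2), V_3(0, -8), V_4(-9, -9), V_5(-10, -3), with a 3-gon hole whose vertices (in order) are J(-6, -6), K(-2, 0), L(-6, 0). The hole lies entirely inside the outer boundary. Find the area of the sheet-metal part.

Outer boundary:
Apply the shoelace (surveyor's) formula: 2A = Σ (x_i·y_{i+1} − x_{i+1}·y_i), indices taken mod 5.
Σ = (0) + (16) + (-72) + (-63) + (-78) = -197
Area = |Σ|/2 = 98.5.
Hole:
Cross-terms: -12, 0, 36  ⇒  Σ = 24
Area = |Σ|/2 = 12.
Net area = 98.5 − 12 = 86.5.

86.5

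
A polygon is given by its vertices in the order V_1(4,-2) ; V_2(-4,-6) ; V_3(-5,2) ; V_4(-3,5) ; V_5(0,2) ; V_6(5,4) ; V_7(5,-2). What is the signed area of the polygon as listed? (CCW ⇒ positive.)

-68.5

Apply Gauss's area formula: 2A = Σ (x_i·y_{i+1} − x_{i+1}·y_i), indices taken mod 7.
Σ = (-32) + (-38) + (-19) + (-6) + (-10) + (-30) + (-2) = -137
Signed area = Σ/2 = -68.5 (negative ⇒ clockwise traversal).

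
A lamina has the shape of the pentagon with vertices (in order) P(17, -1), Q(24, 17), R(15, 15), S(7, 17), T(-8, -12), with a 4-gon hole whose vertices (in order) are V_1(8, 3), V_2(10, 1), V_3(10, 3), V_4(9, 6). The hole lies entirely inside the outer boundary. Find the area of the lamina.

411

Outer boundary:
Apply the shoelace (surveyor's) formula: 2A = Σ (x_i·y_{i+1} − x_{i+1}·y_i), indices taken mod 5.
P→Q: (17)(17) − (24)(-1) = 313
Q→R: (24)(15) − (15)(17) = 105
R→S: (15)(17) − (7)(15) = 150
S→T: (7)(-12) − (-8)(17) = 52
T→P: (-8)(-1) − (17)(-12) = 212
Σ = 832
Area = |Σ|/2 = 416.
Hole:
Σ = (-22) + (20) + (33) + (-21) = 10
Area = |Σ|/2 = 5.
Net area = 416 − 5 = 411.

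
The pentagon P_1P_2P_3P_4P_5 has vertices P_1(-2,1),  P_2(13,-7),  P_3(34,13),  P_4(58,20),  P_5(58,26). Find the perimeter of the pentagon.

|P_1P_2| = √((15)² + (-8)²) = √289 = 17
|P_2P_3| = √((21)² + (20)²) = √841 = 29
|P_3P_4| = √((24)² + (7)²) = √625 = 25
|P_4P_5| = √((0)² + (6)²) = √36 = 6
|P_5P_1| = √((-60)² + (-25)²) = √4225 = 65
Perimeter = 17 + 29 + 25 + 6 + 65 = 142.

142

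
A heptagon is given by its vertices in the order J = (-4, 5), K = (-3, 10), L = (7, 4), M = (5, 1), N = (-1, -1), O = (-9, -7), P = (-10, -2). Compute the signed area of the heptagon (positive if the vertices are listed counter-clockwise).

Apply Gauss's area formula: 2A = Σ (x_i·y_{i+1} − x_{i+1}·y_i), indices taken mod 7.
Cross-terms: -25, -82, -13, -4, -2, -52, -58  ⇒  Σ = -236
Signed area = Σ/2 = -118 (negative ⇒ clockwise traversal).

-118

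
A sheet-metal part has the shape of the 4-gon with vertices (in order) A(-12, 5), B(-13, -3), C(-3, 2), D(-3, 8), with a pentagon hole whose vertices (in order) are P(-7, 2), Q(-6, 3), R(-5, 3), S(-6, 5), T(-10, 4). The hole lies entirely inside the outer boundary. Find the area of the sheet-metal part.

57

Outer boundary:
Apply the shoelace formula: 2A = Σ (x_i·y_{i+1} − x_{i+1}·y_i), indices taken mod 4.
Σ = (101) + (-35) + (-18) + (81) = 129
Area = |Σ|/2 = 64.5.
Hole:
Apply Gauss's area formula: 2A = Σ (x_i·y_{i+1} − x_{i+1}·y_i), indices taken mod 5.
Cross-terms: -9, -3, -7, 26, 8  ⇒  Σ = 15
Area = |Σ|/2 = 7.5.
Net area = 64.5 − 7.5 = 57.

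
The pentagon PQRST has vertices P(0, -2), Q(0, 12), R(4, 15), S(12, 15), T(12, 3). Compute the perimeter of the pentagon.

|PQ| = √((0)² + (14)²) = √196 = 14
|QR| = √((4)² + (3)²) = √25 = 5
|RS| = √((8)² + (0)²) = √64 = 8
|ST| = √((0)² + (-12)²) = √144 = 12
|TP| = √((-12)² + (-5)²) = √169 = 13
Perimeter = 14 + 5 + 8 + 12 + 13 = 52.

52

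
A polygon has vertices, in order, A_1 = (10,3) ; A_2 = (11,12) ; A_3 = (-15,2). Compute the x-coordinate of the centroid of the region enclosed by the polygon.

2

Apply Gauss's area formula. First the cross-terms c_i = x_i·y_{i+1} − x_{i+1}·y_i:
  87, 202, -65  ⇒  2A = 224, A = 112.
Then Σ (x_i + x_{i+1})·c_i = 1344, so x̄ = 1344 / (6·112) = 2.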